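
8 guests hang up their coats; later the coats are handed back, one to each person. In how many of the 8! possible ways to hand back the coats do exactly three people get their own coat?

2464

Choose which 3 of the 8 are fixed: C(8,3) = 56.
The remaining 5 must be deranged: !5 = 44.
Total: 56 × 44 = 2464.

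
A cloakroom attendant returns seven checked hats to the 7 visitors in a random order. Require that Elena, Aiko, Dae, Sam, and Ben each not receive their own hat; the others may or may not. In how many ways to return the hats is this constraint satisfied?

2428

Let A_j be the event that the j-th constrained one is fixed. By inclusion-exclusion over the 5 events:
Σ_{j=0}^{5} (-1)^j C(5,j)(7-j)!
= C(5,0)·7! - C(5,1)·6! + C(5,2)·5! - C(5,3)·4! + C(5,4)·3! - C(5,5)·2!
= 5040 - 3600 + 1200 - 240 + 30 - 2
= 2428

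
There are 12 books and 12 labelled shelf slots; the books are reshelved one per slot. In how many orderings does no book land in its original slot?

!12 is the nearest integer to 12!/e.
12! = 479001600, and 479001600/e ≈ 176214840.93, so !12 = 176214841.

176214841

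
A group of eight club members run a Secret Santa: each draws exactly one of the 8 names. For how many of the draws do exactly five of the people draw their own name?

112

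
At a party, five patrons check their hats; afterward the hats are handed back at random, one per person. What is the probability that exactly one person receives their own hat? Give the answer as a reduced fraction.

Favorable outcomes: C(5,1)·!4 = 5·9 = 45.
Total outcomes: 5! = 120.
Probability = 45/120 = 3/8.

3/8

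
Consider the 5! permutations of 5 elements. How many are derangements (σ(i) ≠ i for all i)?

44

By inclusion-exclusion, !5 = Σ (-1)^k · 5!/k! for k=0..5
= 5! - 5!/1! + 5!/2! - 5!/3! + 5!/4! - 5!/5!
= 120 - 120 + 60 - 20 + 5 - 1
= 44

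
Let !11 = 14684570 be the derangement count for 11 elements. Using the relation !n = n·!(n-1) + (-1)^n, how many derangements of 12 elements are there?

!12 = 12·14684570 + 1 = 176214841.

176214841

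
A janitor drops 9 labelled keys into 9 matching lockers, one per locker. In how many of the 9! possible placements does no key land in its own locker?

Recurrence: !9 = 8·(!8 + !7).
!9 = 8·(14833 + 1854) = 8·16687 = 133496

133496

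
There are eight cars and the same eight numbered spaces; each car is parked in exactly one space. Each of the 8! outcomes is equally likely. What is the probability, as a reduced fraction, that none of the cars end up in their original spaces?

Favorable outcomes: !8 = 14833.
Total outcomes: 8! = 40320.
Probability = 14833/40320 = 2119/5760.

2119/5760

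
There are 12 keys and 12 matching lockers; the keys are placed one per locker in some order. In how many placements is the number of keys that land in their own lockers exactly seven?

Pick the 7 fixed positions: C(12,7) = 792 ways.
The remaining 5 must be deranged: !5 = 44.
Total: 792 × 44 = 34848.

34848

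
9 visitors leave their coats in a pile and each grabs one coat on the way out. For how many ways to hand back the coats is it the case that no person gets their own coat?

133496

The subfactorial !9 = [9!/e] (nearest integer).
9! = 362880, and 362880/e ≈ 133496.09, so !9 = 133496.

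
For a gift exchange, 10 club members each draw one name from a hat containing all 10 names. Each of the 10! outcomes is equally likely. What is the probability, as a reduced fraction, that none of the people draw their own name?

16481/44800

Favorable outcomes: !10 = 1334961.
Total outcomes: 10! = 3628800.
Probability = 1334961/3628800 = 16481/44800.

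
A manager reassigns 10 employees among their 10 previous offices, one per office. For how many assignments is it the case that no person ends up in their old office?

1334961

The number of derangements of 10 is !10 = Σ_{k=0}^{10} (-1)^k·10!/k!
= 10! - 10!/1! + 10!/2! - 10!/3! + 10!/4! - 10!/5! + 10!/6! - 10!/7! + 10!/8! - 10!/9! + 10!/10!
= 3628800 - 3628800 + 1814400 - 604800 + 151200 - 30240 + 5040 - 720 + 90 - 10 + 1
= 1334961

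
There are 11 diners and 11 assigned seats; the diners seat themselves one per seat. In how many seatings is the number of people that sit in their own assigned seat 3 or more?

3205379

# with exactly i fixed is C(11,i)·!(11-i); sum over i=3..11:
  i=3: C(11,3)·!8 = 165·14833 = 2447445
  i=4: C(11,4)·!7 = 330·1854 = 611820
  i=5: C(11,5)·!6 = 462·265 = 122430
  i=6: C(11,6)·!5 = 462·44 = 20328
  i=7: C(11,7)·!4 = 330·9 = 2970
  i=8: C(11,8)·!3 = 165·2 = 330
  i=9: C(11,9)·!2 = 55·1 = 55
  i=10: C(11,10)·!1 = 11·0 = 0
  i=11: C(11,11)·!0 = 1·1 = 1
Total = 3205379.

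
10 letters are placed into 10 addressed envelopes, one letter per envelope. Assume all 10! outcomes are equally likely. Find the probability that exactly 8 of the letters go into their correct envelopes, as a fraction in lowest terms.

1/80640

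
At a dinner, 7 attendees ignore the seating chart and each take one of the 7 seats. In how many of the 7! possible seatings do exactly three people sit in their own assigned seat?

Choose which 3 of the 7 are fixed: C(7,3) = 35.
The other 4 form a derangement: !4 = 9.
Total: 35 × 9 = 315.

315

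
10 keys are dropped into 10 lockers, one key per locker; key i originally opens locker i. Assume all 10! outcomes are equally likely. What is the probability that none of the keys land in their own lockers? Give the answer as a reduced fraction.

16481/44800

Favorable outcomes: !10 = 1334961.
Total outcomes: 10! = 3628800.
Probability = 1334961/3628800 = 16481/44800.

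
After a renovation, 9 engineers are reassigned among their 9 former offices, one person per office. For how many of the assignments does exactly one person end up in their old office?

Pick the single fixed position: C(9,1) = 9 ways.
The remaining 8 must be deranged: !8 = 14833.
Total: 9 × 14833 = 133497.

133497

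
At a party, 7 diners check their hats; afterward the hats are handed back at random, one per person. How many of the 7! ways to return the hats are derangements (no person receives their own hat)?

By inclusion-exclusion, !7 = Σ (-1)^k · 7!/k! for k=0..7
= 7! - 7!/1! + 7!/2! - 7!/3! + 7!/4! - 7!/5! + 7!/6! - 7!/7!
= 5040 - 5040 + 2520 - 840 + 210 - 42 + 7 - 1
= 1854

1854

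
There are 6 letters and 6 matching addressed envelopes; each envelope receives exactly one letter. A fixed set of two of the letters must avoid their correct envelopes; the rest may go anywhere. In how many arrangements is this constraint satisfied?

504

Let A_j be the event that the j-th constrained one is fixed. By inclusion-exclusion over the 2 events:
Σ_{j=0}^{2} (-1)^j C(2,j)(6-j)!
= C(2,0)·6! - C(2,1)·5! + C(2,2)·4!
= 720 - 240 + 24
= 504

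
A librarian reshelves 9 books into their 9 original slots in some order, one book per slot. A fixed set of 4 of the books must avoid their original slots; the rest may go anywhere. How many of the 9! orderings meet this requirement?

229080

Let A_j be the event that the j-th constrained one is fixed. By inclusion-exclusion over the 4 events:
Σ_{j=0}^{4} (-1)^j C(4,j)(9-j)!
= C(4,0)·9! - C(4,1)·8! + C(4,2)·7! - C(4,3)·6! + C(4,4)·5!
= 362880 - 161280 + 30240 - 2880 + 120
= 229080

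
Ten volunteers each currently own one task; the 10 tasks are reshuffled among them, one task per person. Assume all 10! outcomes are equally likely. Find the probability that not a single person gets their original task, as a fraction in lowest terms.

Favorable outcomes: !10 = 1334961.
Total outcomes: 10! = 3628800.
Probability = 1334961/3628800 = 16481/44800.

16481/44800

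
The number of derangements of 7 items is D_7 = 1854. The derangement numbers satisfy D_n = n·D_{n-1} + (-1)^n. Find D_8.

D_8 = 8·1854 + 1 = 14833.

14833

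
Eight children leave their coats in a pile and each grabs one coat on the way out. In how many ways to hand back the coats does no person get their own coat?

14833

By inclusion-exclusion, !8 = Σ (-1)^k · 8!/k! for k=0..8
= 8! - 8!/1! + 8!/2! - 8!/3! + 8!/4! - 8!/5! + 8!/6! - 8!/7! + 8!/8!
= 40320 - 40320 + 20160 - 6720 + 1680 - 336 + 56 - 8 + 1
= 14833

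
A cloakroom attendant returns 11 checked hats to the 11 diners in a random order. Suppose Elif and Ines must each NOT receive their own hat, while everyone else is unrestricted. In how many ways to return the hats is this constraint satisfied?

33022080

Inclusion-exclusion on the 2 forbidden self-matches:
Σ_{j=0}^{2} (-1)^j C(2,j)(11-j)!
= C(2,0)·11! - C(2,1)·10! + C(2,2)·9!
= 39916800 - 7257600 + 362880
= 33022080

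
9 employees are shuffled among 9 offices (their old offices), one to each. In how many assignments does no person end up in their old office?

133496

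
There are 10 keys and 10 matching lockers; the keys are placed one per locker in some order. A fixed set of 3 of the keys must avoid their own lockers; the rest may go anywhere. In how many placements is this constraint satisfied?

Let A_j be the event that the j-th constrained one is fixed. By inclusion-exclusion over the 3 events:
Σ_{j=0}^{3} (-1)^j C(3,j)(10-j)!
= C(3,0)·10! - C(3,1)·9! + C(3,2)·8! - C(3,3)·7!
= 3628800 - 1088640 + 120960 - 5040
= 2656080

2656080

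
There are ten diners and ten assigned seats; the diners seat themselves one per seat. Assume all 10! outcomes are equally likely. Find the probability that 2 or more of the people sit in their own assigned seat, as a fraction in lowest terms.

958879/3628800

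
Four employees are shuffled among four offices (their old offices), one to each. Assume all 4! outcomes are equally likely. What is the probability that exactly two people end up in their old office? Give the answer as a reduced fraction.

1/4

Favorable outcomes: C(4,2)·!2 = 6·1 = 6.
Total outcomes: 4! = 24.
Probability = 6/24 = 1/4.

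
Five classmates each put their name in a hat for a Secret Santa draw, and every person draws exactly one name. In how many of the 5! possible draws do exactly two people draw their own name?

Choose which 2 of the 5 are fixed: C(5,2) = 10.
The other 3 form a derangement: !3 = 2.
Total: 10 × 2 = 20.

20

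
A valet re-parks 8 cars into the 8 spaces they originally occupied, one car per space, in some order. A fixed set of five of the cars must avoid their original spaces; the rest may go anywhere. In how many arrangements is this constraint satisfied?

21234

Let A_j be the event that the j-th constrained one is fixed. By inclusion-exclusion over the 5 events:
Σ_{j=0}^{5} (-1)^j C(5,j)(8-j)!
= C(5,0)·8! - C(5,1)·7! + C(5,2)·6! - C(5,3)·5! + C(5,4)·4! - C(5,5)·3!
= 40320 - 25200 + 7200 - 1200 + 120 - 6
= 21234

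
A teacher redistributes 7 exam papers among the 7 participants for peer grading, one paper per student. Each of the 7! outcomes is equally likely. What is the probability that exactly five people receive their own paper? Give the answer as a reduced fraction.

Favorable outcomes: C(7,5)·!2 = 21·1 = 21.
Total outcomes: 7! = 5040.
Probability = 21/5040 = 1/240.

1/240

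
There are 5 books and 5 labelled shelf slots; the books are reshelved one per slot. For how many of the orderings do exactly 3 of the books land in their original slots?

Pick the 3 fixed positions: C(5,3) = 10 ways.
The remaining 2 must be deranged: !2 = 1.
Total: 10 × 1 = 10.

10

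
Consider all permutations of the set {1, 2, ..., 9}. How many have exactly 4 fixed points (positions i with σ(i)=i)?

5544

Choose which 4 of the 9 are fixed: C(9,4) = 126.
The remaining 5 must be deranged: !5 = 44.
Total: 126 × 44 = 5544.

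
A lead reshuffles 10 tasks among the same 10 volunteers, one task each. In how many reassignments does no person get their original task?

1334961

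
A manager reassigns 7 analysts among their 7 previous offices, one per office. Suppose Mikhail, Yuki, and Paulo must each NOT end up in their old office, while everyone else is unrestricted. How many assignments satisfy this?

3216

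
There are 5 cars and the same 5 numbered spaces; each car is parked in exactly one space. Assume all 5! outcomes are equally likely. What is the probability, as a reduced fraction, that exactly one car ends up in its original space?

3/8

Favorable outcomes: C(5,1)·!4 = 5·9 = 45.
Total outcomes: 5! = 120.
Probability = 45/120 = 3/8.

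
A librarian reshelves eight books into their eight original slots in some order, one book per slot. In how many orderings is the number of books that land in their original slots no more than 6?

# with exactly i fixed is C(8,i)·!(8-i); sum over i=0..6:
  i=0: C(8,0)·!8 = 1·14833 = 14833
  i=1: C(8,1)·!7 = 8·1854 = 14832
  i=2: C(8,2)·!6 = 28·265 = 7420
  i=3: C(8,3)·!5 = 56·44 = 2464
  i=4: C(8,4)·!4 = 70·9 = 630
  i=5: C(8,5)·!3 = 56·2 = 112
  i=6: C(8,6)·!2 = 28·1 = 28
Total = 40319.

40319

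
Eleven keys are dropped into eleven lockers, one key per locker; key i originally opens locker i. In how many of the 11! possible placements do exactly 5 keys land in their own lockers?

122430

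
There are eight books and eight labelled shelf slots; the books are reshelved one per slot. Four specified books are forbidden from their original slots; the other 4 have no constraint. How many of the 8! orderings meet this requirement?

24024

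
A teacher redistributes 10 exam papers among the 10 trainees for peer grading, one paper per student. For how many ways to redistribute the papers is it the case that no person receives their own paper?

Use !n = (n-1)(!(n-1) + !(n-2)).
!10 = 9·(133496 + 14833) = 9·148329 = 1334961

1334961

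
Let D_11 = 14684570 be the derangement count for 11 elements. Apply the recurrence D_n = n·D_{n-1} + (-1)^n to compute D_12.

176214841

D_12 = 12·14684570 + 1 = 176214841.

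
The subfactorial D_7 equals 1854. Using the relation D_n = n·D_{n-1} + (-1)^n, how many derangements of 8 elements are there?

14833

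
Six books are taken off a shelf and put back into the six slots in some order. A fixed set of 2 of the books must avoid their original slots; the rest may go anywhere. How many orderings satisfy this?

Let A_j be the event that the j-th constrained one is fixed. By inclusion-exclusion over the 2 events:
Σ_{j=0}^{2} (-1)^j C(2,j)(6-j)!
= C(2,0)·6! - C(2,1)·5! + C(2,2)·4!
= 720 - 240 + 24
= 504

504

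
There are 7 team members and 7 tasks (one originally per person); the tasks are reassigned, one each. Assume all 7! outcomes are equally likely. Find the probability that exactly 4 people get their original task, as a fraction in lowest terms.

1/72

Favorable outcomes: C(7,4)·!3 = 35·2 = 70.
Total outcomes: 7! = 5040.
Probability = 70/5040 = 1/72.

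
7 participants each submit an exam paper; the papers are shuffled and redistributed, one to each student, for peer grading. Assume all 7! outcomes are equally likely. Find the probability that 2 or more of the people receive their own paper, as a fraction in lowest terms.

1331/5040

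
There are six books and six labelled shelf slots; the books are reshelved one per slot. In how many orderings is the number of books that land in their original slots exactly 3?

40

Pick the 3 fixed positions: C(6,3) = 20 ways.
The remaining 3 must be deranged: !3 = 2.
Total: 20 × 2 = 40.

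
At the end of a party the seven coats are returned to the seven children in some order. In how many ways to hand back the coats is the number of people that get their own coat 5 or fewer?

5039

Sum C(7,i)·!(7-i) for i = 0..5:
  i=0: C(7,0)·!7 = 1·1854 = 1854
  i=1: C(7,1)·!6 = 7·265 = 1855
  i=2: C(7,2)·!5 = 21·44 = 924
  i=3: C(7,3)·!4 = 35·9 = 315
  i=4: C(7,4)·!3 = 35·2 = 70
  i=5: C(7,5)·!2 = 21·1 = 21
Total = 5039.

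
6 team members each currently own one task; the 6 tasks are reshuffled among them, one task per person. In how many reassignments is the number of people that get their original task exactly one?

Choose which one of the 6 is fixed: C(6,1) = 6.
The other 5 form a derangement: !5 = 44.
Total: 6 × 44 = 264.

264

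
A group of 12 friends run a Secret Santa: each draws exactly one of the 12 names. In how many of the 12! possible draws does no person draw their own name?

Use !n = n·!(n-1) + (-1)^n.
!12 = 12·14684570 + 1 = 176214841

176214841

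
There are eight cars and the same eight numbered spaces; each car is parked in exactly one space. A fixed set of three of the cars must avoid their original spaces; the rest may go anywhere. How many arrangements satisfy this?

Inclusion-exclusion on the 3 forbidden self-matches:
Σ_{j=0}^{3} (-1)^j C(3,j)(8-j)!
= C(3,0)·8! - C(3,1)·7! + C(3,2)·6! - C(3,3)·5!
= 40320 - 15120 + 2160 - 120
= 27240

27240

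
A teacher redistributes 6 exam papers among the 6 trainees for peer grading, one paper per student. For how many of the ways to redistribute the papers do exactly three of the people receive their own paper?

40

Pick the 3 fixed positions: C(6,3) = 20 ways.
The remaining 3 must be deranged: !3 = 2.
Total: 20 × 2 = 40.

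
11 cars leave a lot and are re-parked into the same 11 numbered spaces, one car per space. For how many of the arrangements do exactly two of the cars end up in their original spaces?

Pick the 2 fixed positions: C(11,2) = 55 ways.
The other 9 form a derangement: !9 = 133496.
Total: 55 × 133496 = 7342280.

7342280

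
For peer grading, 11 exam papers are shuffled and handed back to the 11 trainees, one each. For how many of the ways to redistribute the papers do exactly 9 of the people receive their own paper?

Choose which 9 of the 11 are fixed: C(11,9) = 55.
The remaining 2 must be deranged: !2 = 1.
Total: 55 × 1 = 55.

55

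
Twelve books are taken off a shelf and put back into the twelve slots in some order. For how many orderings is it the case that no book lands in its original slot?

Use !n = (n-1)(!(n-1) + !(n-2)).
!12 = 11·(14684570 + 1334961) = 11·16019531 = 176214841

176214841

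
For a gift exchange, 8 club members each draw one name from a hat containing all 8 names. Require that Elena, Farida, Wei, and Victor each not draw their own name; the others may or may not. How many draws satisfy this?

24024

Inclusion-exclusion on the 4 forbidden self-matches:
Σ_{j=0}^{4} (-1)^j C(4,j)(8-j)!
= C(4,0)·8! - C(4,1)·7! + C(4,2)·6! - C(4,3)·5! + C(4,4)·4!
= 40320 - 20160 + 4320 - 480 + 24
= 24024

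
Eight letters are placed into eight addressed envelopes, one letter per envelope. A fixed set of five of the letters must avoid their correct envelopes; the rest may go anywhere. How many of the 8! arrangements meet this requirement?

Let A_j be the event that the j-th constrained one is fixed. By inclusion-exclusion over the 5 events:
Σ_{j=0}^{5} (-1)^j C(5,j)(8-j)!
= C(5,0)·8! - C(5,1)·7! + C(5,2)·6! - C(5,3)·5! + C(5,4)·4! - C(5,5)·3!
= 40320 - 25200 + 7200 - 1200 + 120 - 6
= 21234

21234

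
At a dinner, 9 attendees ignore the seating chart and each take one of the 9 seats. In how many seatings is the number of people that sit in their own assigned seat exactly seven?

Choose which 7 of the 9 are fixed: C(9,7) = 36.
The remaining 2 must be deranged: !2 = 1.
Total: 36 × 1 = 36.

36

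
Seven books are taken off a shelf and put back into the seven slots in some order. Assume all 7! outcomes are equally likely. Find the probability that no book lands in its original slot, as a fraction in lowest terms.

Favorable outcomes: !7 = 1854.
Total outcomes: 7! = 5040.
Probability = 1854/5040 = 103/280.

103/280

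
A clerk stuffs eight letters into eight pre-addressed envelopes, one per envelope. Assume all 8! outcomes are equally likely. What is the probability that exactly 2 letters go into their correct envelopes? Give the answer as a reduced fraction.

Favorable outcomes: C(8,2)·!6 = 28·265 = 7420.
Total outcomes: 8! = 40320.
Probability = 7420/40320 = 53/288.

53/288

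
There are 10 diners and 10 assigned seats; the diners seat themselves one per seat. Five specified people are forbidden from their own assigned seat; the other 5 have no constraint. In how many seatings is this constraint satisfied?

Inclusion-exclusion on the 5 forbidden self-matches:
Σ_{j=0}^{5} (-1)^j C(5,j)(10-j)!
= C(5,0)·10! - C(5,1)·9! + C(5,2)·8! - C(5,3)·7! + C(5,4)·6! - C(5,5)·5!
= 3628800 - 1814400 + 403200 - 50400 + 3600 - 120
= 2170680

2170680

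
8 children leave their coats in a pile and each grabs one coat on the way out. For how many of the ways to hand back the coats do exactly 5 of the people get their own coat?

112

Pick the 5 fixed positions: C(8,5) = 56 ways.
The remaining 3 must be deranged: !3 = 2.
Total: 56 × 2 = 112.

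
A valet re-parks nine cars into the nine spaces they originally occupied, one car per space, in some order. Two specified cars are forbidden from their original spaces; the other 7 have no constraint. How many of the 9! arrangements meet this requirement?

Let A_j be the event that the j-th constrained one is fixed. By inclusion-exclusion over the 2 events:
Σ_{j=0}^{2} (-1)^j C(2,j)(9-j)!
= C(2,0)·9! - C(2,1)·8! + C(2,2)·7!
= 362880 - 80640 + 5040
= 287280

287280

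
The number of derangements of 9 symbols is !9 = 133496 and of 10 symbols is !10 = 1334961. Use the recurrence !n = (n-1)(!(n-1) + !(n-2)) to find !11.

14684570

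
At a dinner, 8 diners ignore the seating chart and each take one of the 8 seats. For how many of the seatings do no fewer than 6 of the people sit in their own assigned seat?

29

# with exactly i fixed is C(8,i)·!(8-i); sum over i=6..8:
  i=6: C(8,6)·!2 = 28·1 = 28
  i=7: C(8,7)·!1 = 8·0 = 0
  i=8: C(8,8)·!0 = 1·1 = 1
Total = 29.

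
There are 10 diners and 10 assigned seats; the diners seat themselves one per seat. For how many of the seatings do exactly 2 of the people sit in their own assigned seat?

Pick the 2 fixed positions: C(10,2) = 45 ways.
The other 8 form a derangement: !8 = 14833.
Total: 45 × 14833 = 667485.

667485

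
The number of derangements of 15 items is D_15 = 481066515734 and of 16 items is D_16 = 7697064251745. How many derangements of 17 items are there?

130850092279664

D_17 = (17-1)·(D_16 + D_15) = 16·(7697064251745 + 481066515734) = 16·8178130767479 = 130850092279664.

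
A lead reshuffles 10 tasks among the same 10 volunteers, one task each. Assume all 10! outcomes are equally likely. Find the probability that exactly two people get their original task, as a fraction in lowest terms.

Favorable outcomes: C(10,2)·!8 = 45·14833 = 667485.
Total outcomes: 10! = 3628800.
Probability = 667485/3628800 = 2119/11520.

2119/11520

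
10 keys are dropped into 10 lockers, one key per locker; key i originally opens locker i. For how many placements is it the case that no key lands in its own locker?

Use !n = (n-1)(!(n-1) + !(n-2)).
!10 = 9·(133496 + 14833) = 9·148329 = 1334961

1334961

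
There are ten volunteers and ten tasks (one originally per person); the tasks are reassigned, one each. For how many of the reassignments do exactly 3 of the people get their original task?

Pick the 3 fixed positions: C(10,3) = 120 ways.
The remaining 7 must be deranged: !7 = 1854.
Total: 120 × 1854 = 222480.

222480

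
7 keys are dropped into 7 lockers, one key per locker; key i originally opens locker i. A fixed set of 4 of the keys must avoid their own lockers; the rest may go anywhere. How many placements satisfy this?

2790

Let A_j be the event that the j-th constrained one is fixed. By inclusion-exclusion over the 4 events:
Σ_{j=0}^{4} (-1)^j C(4,j)(7-j)!
= C(4,0)·7! - C(4,1)·6! + C(4,2)·5! - C(4,3)·4! + C(4,4)·3!
= 5040 - 2880 + 720 - 96 + 6
= 2790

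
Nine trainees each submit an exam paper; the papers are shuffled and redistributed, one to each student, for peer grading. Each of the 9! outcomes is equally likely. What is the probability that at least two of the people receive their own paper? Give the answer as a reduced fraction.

Favorable outcomes: Σ_{i≥2} C(9,i)·!(9-i) = 36·1854 + 84·265 + 126·44 + 126·9 + 84·2 + 36·1 + 9·0 + 1·1 = 95887.
Total outcomes: 9! = 362880.
Probability = 95887/362880 = 95887/362880.

95887/362880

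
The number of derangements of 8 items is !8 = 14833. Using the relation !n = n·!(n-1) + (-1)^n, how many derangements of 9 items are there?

133496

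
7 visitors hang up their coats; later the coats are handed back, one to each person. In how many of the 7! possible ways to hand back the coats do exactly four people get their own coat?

70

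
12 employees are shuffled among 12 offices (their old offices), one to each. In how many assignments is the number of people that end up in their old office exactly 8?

4455

Pick the 8 fixed positions: C(12,8) = 495 ways.
The remaining 4 must be deranged: !4 = 9.
Total: 495 × 9 = 4455.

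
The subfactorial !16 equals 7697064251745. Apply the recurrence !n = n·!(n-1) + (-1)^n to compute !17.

!17 = 17·7697064251745 - 1 = 130850092279664.

130850092279664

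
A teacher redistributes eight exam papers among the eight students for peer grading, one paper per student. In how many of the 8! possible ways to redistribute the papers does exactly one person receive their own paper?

Choose which one of the 8 is fixed: C(8,1) = 8.
The remaining 7 must be deranged: !7 = 1854.
Total: 8 × 1854 = 14832.

14832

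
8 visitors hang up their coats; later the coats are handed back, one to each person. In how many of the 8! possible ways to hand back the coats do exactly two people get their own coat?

7420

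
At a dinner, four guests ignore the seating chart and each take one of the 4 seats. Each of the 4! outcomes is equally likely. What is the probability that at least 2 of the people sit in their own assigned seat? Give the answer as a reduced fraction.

7/24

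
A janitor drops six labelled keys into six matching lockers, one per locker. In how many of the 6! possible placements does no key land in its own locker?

265

The subfactorial !6 = [6!/e] (nearest integer).
6! = 720, and 720/e ≈ 264.87, so !6 = 265.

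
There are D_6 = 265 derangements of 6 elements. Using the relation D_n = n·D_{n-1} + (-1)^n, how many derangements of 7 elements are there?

1854

D_7 = 7·265 - 1 = 1854.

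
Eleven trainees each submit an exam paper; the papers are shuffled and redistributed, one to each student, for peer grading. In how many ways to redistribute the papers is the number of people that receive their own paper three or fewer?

39158866

Sum C(11,i)·!(11-i) for i = 0..3:
  i=0: C(11,0)·!11 = 1·14684570 = 14684570
  i=1: C(11,1)·!10 = 11·1334961 = 14684571
  i=2: C(11,2)·!9 = 55·133496 = 7342280
  i=3: C(11,3)·!8 = 165·14833 = 2447445
Total = 39158866.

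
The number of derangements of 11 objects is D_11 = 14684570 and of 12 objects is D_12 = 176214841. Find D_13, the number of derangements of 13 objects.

2290792932

D_13 = (13-1)·(D_12 + D_11) = 12·(176214841 + 14684570) = 12·190899411 = 2290792932.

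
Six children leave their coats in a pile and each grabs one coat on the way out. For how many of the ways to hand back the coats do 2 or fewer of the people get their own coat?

664

Sum C(6,i)·!(6-i) for i = 0..2:
  i=0: C(6,0)·!6 = 1·265 = 265
  i=1: C(6,1)·!5 = 6·44 = 264
  i=2: C(6,2)·!4 = 15·9 = 135
Total = 664.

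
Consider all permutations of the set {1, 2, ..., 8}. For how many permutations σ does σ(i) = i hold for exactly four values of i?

630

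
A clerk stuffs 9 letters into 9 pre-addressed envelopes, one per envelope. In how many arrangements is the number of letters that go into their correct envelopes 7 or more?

37

Sum C(9,i)·!(9-i) for i = 7..9:
  i=7: C(9,7)·!2 = 36·1 = 36
  i=8: C(9,8)·!1 = 9·0 = 0
  i=9: C(9,9)·!0 = 1·1 = 1
Total = 37.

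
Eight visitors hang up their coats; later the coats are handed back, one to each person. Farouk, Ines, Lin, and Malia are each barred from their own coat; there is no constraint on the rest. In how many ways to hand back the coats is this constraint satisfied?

24024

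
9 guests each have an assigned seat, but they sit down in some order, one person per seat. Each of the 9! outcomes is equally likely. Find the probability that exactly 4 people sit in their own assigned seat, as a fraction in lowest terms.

11/720

Favorable outcomes: C(9,4)·!5 = 126·44 = 5544.
Total outcomes: 9! = 362880.
Probability = 5544/362880 = 11/720.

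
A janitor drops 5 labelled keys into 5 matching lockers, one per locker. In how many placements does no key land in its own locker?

Recurrence: !5 = 4·(!4 + !3).
!5 = 4·(9 + 2) = 4·11 = 44

44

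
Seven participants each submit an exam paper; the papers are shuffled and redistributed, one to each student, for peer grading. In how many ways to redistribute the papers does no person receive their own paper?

1854

Recurrence: !7 = 7·!6 + (-1)^7.
!7 = 7·265 - 1 = 1854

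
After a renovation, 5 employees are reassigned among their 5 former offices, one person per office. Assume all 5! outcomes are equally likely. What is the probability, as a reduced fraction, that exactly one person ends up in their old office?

Favorable outcomes: C(5,1)·!4 = 5·9 = 45.
Total outcomes: 5! = 120.
Probability = 45/120 = 3/8.

3/8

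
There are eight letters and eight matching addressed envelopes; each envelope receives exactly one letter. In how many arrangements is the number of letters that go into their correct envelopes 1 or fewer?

29665

Sum C(8,i)·!(8-i) for i = 0..1:
  i=0: C(8,0)·!8 = 1·14833 = 14833
  i=1: C(8,1)·!7 = 8·1854 = 14832
Total = 29665.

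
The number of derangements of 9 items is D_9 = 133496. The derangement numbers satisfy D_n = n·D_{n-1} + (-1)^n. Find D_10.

1334961

D_10 = 10·133496 + 1 = 1334961.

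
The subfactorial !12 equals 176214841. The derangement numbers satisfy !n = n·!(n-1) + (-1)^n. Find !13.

2290792932

!13 = 13·176214841 - 1 = 2290792932.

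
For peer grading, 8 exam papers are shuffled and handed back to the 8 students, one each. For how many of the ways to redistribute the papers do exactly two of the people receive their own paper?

7420

Pick the 2 fixed positions: C(8,2) = 28 ways.
The other 6 form a derangement: !6 = 265.
Total: 28 × 265 = 7420.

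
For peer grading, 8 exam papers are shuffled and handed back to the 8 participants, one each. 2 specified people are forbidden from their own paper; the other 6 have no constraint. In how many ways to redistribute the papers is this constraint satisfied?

Inclusion-exclusion on the 2 forbidden self-matches:
Σ_{j=0}^{2} (-1)^j C(2,j)(8-j)!
= C(2,0)·8! - C(2,1)·7! + C(2,2)·6!
= 40320 - 10080 + 720
= 30960

30960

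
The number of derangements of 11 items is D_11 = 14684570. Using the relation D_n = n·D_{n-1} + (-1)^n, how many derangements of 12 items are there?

176214841

D_12 = 12·14684570 + 1 = 176214841.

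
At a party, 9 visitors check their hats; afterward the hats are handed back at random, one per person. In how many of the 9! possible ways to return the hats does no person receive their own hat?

133496

!9 is the nearest integer to 9!/e.
9! = 362880, and 362880/e ≈ 133496.09, so !9 = 133496.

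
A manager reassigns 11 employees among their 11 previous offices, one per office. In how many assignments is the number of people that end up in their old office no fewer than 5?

146114

# with exactly i fixed is C(11,i)·!(11-i); sum over i=5..11:
  i=5: C(11,5)·!6 = 462·265 = 122430
  i=6: C(11,6)·!5 = 462·44 = 20328
  i=7: C(11,7)·!4 = 330·9 = 2970
  i=8: C(11,8)·!3 = 165·2 = 330
  i=9: C(11,9)·!2 = 55·1 = 55
  i=10: C(11,10)·!1 = 11·0 = 0
  i=11: C(11,11)·!0 = 1·1 = 1
Total = 146114.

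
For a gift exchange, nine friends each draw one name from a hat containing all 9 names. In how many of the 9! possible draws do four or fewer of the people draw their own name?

361541

# with exactly i fixed is C(9,i)·!(9-i); sum over i=0..4:
  i=0: C(9,0)·!9 = 1·133496 = 133496
  i=1: C(9,1)·!8 = 9·14833 = 133497
  i=2: C(9,2)·!7 = 36·1854 = 66744
  i=3: C(9,3)·!6 = 84·265 = 22260
  i=4: C(9,4)·!5 = 126·44 = 5544
Total = 361541.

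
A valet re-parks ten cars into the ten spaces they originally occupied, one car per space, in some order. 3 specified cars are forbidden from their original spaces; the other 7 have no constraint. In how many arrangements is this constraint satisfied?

2656080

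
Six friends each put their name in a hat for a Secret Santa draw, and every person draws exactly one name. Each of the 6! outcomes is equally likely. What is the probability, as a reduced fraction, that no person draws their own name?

Favorable outcomes: !6 = 265.
Total outcomes: 6! = 720.
Probability = 265/720 = 53/144.

53/144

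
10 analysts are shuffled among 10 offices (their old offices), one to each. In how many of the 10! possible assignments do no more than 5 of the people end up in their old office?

3626624

# with exactly i fixed is C(10,i)·!(10-i); sum over i=0..5:
  i=0: C(10,0)·!10 = 1·1334961 = 1334961
  i=1: C(10,1)·!9 = 10·133496 = 1334960
  i=2: C(10,2)·!8 = 45·14833 = 667485
  i=3: C(10,3)·!7 = 120·1854 = 222480
  i=4: C(10,4)·!6 = 210·265 = 55650
  i=5: C(10,5)·!5 = 252·44 = 11088
Total = 3626624.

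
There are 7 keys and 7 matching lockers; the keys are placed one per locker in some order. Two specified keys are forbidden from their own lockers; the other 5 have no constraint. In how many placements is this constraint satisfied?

3720

Let A_j be the event that the j-th constrained one is fixed. By inclusion-exclusion over the 2 events:
Σ_{j=0}^{2} (-1)^j C(2,j)(7-j)!
= C(2,0)·7! - C(2,1)·6! + C(2,2)·5!
= 5040 - 1440 + 120
= 3720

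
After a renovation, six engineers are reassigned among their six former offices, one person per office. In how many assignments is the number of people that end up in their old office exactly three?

40

Pick the 3 fixed positions: C(6,3) = 20 ways.
The other 3 form a derangement: !3 = 2.
Total: 20 × 2 = 40.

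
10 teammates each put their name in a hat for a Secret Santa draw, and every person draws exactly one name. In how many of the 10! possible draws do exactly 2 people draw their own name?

667485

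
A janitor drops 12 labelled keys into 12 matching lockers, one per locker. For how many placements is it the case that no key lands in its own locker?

176214841

Recurrence: !12 = 11·(!11 + !10).
!12 = 11·(14684570 + 1334961) = 11·16019531 = 176214841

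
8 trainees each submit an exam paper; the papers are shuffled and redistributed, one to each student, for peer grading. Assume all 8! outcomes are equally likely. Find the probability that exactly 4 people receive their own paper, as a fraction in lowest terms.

Favorable outcomes: C(8,4)·!4 = 70·9 = 630.
Total outcomes: 8! = 40320.
Probability = 630/40320 = 1/64.

1/64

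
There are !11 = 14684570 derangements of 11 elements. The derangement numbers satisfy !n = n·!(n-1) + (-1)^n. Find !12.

176214841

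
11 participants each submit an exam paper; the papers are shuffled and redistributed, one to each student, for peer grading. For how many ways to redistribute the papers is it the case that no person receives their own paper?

Use !n = (n-1)(!(n-1) + !(n-2)).
!11 = 10·(1334961 + 133496) = 10·1468457 = 14684570

14684570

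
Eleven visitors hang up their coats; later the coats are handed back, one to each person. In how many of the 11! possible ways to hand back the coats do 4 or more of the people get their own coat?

Sum C(11,i)·!(11-i) for i = 4..11:
  i=4: C(11,4)·!7 = 330·1854 = 611820
  i=5: C(11,5)·!6 = 462·265 = 122430
  i=6: C(11,6)·!5 = 462·44 = 20328
  i=7: C(11,7)·!4 = 330·9 = 2970
  i=8: C(11,8)·!3 = 165·2 = 330
  i=9: C(11,9)·!2 = 55·1 = 55
  i=10: C(11,10)·!1 = 11·0 = 0
  i=11: C(11,11)·!0 = 1·1 = 1
Total = 757934.

757934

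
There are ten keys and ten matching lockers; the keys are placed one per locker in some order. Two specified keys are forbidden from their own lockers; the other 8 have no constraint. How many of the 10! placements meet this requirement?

2943360

Let A_j be the event that the j-th constrained one is fixed. By inclusion-exclusion over the 2 events:
Σ_{j=0}^{2} (-1)^j C(2,j)(10-j)!
= C(2,0)·10! - C(2,1)·9! + C(2,2)·8!
= 3628800 - 725760 + 40320
= 2943360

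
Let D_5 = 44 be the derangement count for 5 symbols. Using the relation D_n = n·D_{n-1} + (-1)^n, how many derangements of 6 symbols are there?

265

D_6 = 6·44 + 1 = 265.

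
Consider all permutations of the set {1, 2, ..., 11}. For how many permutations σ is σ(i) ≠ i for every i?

!11 is the nearest integer to 11!/e.
11! = 39916800, and 39916800/e ≈ 14684570.08, so !11 = 14684570.

14684570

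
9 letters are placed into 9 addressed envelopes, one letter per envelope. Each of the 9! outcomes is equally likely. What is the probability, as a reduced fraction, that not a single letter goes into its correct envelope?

Favorable outcomes: !9 = 133496.
Total outcomes: 9! = 362880.
Probability = 133496/362880 = 16687/45360.

16687/45360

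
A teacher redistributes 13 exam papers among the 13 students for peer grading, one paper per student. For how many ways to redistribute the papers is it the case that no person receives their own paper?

2290792932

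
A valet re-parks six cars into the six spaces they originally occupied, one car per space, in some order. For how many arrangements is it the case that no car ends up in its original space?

265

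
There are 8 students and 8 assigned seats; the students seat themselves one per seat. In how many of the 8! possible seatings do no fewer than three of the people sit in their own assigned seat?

3235

# with exactly i fixed is C(8,i)·!(8-i); sum over i=3..8:
  i=3: C(8,3)·!5 = 56·44 = 2464
  i=4: C(8,4)·!4 = 70·9 = 630
  i=5: C(8,5)·!3 = 56·2 = 112
  i=6: C(8,6)·!2 = 28·1 = 28
  i=7: C(8,7)·!1 = 8·0 = 0
  i=8: C(8,8)·!0 = 1·1 = 1
Total = 3235.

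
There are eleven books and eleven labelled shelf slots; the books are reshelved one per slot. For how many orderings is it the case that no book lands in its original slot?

The number of derangements of 11 is !11 = Σ_{k=0}^{11} (-1)^k·11!/k!
= 11! - 11!/1! + 11!/2! - 11!/3! + 11!/4! - 11!/5! + 11!/6! - 11!/7! + 11!/8! - 11!/9! + 11!/10! - 11!/11!
= 39916800 - 39916800 + 19958400 - 6652800 + 1663200 - 332640 + 55440 - 7920 + 990 - 110 + 11 - 1
= 14684570

14684570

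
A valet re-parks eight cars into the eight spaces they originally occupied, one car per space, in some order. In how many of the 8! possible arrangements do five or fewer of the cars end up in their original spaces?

40291

Sum C(8,i)·!(8-i) for i = 0..5:
  i=0: C(8,0)·!8 = 1·14833 = 14833
  i=1: C(8,1)·!7 = 8·1854 = 14832
  i=2: C(8,2)·!6 = 28·265 = 7420
  i=3: C(8,3)·!5 = 56·44 = 2464
  i=4: C(8,4)·!4 = 70·9 = 630
  i=5: C(8,5)·!3 = 56·2 = 112
Total = 40291.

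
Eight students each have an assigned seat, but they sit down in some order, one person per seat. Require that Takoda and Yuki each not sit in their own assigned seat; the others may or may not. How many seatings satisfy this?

Let A_j be the event that the j-th constrained one is fixed. By inclusion-exclusion over the 2 events:
Σ_{j=0}^{2} (-1)^j C(2,j)(8-j)!
= C(2,0)·8! - C(2,1)·7! + C(2,2)·6!
= 40320 - 10080 + 720
= 30960

30960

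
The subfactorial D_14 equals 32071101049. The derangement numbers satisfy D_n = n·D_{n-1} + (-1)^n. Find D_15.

D_15 = 15·32071101049 - 1 = 481066515734.

481066515734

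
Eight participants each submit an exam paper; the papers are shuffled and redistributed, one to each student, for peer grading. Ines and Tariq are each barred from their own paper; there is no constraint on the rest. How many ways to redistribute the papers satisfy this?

30960

Inclusion-exclusion on the 2 forbidden self-matches:
Σ_{j=0}^{2} (-1)^j C(2,j)(8-j)!
= C(2,0)·8! - C(2,1)·7! + C(2,2)·6!
= 40320 - 10080 + 720
= 30960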